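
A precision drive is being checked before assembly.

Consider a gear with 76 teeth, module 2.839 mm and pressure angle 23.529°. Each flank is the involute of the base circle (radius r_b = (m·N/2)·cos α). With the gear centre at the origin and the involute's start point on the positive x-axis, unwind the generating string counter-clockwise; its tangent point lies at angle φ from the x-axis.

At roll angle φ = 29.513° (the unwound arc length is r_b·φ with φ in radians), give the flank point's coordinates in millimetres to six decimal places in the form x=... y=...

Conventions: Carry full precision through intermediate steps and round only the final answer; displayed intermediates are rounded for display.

single-mesh involute tooth geometry (76T wheel at module 2.839)
pitch radius r_p = m·N/2 = 2.839·76/2 = 107.882000
base radius r_b = r_p·cos α = 107.882000·cos 23.529° = 98.912489
roll angle φ = 29.513° = 0.51509902 rad
x = r_b·(cos φ + φ·sin φ) = 111.176901
y = r_b·(sin φ − φ·cos φ) = 4.387681

x=111.176901 y=4.387681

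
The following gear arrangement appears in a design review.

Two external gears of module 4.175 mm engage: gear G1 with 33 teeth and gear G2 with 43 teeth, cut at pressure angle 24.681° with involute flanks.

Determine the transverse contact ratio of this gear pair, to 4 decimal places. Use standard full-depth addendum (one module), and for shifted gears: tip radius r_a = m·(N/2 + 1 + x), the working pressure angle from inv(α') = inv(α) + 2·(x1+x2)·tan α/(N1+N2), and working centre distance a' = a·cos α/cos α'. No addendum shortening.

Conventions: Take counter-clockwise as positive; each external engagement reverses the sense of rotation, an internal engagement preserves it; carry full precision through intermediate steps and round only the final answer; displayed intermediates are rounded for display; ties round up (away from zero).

1.5137

recognized (one external pair, fixed centres): single-mesh tooth geometry, m = 4.175, N1 = 33, N2 = 43
base radii: r_b1 = 62.594399, r_b2 = 81.562399
tip radii: r_a1 = 73.062500, r_a2 = 93.937500
no profile shift: α' = α, a' = a
action lengths: √(r_a1²−r_b1²) = 37.683817, √(r_a2²−r_b2²) = 46.602886
base pitch p_b = π·m·cos α = 11.917946
CR = (37.683817 + 46.602886 − 158.650000·sin 24.68100°)/11.917946 = 1.513675
contact ratio ≈ 1.5137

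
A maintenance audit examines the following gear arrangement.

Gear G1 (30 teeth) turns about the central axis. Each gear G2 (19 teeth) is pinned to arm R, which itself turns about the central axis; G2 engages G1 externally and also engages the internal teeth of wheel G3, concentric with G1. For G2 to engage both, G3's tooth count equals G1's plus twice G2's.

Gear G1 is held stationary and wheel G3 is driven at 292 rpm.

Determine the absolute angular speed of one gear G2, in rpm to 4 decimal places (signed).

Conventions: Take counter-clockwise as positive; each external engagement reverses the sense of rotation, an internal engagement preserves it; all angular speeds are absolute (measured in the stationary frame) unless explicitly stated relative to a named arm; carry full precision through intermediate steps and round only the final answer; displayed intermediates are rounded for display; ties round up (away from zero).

planetary set (30T centre, 19T on arm, 68T internal) — Willis relation
normalise by the input: solve with ω_ring = 1, then scale by 292 rpm
ring teeth: 30 + 2·19 = 68
30(ω_sun−ω_arm) = −68(ω_ring−ω_arm),  ω_sun = 0, ω_ring = 1
30(0−ω_arm) = −68(1−ω_arm)  ⇒  98·ω_arm = 68  ⇒  ω_arm = 34/49
sun–planet mesh: 30·(0−34/49) = −19·(ω_p−ω_arm)  ⇒  ω_p−ω_arm = 1020/931
ω_p = 34/49 + 1020/931 = 34/19
scale: ω_p = 34/19 × 292 rpm = +522.5263 rpm

+522.5263 rpm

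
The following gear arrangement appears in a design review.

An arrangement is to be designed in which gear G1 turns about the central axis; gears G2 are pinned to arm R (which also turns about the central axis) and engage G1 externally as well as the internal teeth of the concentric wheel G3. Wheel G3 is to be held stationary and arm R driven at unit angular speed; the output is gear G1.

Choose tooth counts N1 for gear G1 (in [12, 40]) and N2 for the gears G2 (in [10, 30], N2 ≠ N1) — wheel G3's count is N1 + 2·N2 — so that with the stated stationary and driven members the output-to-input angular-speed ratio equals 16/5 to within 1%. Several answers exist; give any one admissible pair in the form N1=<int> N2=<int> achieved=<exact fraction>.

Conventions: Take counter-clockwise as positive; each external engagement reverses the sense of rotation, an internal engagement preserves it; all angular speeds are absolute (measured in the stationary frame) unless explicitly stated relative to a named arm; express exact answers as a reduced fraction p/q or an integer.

design class (target 16/5): planetary set
Willis with ω_ring = 0: ω_sun/ω_arm = (N1+N3)/N1; set equal to 16/5  ⇒  N3/N1 = 16/5 − 1 = 11/5
N3 = N1 + 2·N2  ⇒  N2/N1 = (N3/N1 − 1)/2 = (11/5 − 1)/2 = 3/5
smallest multiple with N1 ≥ 12 and N2 ≥ 10: k = 4  ⇒  N1 = 4·5 = 20, N2 = 4·3 = 12 (N1 ≤ 40, N2 ≤ 30, N2 ≠ N1 ✓), N3 = 20 + 2·12 = 44
check: (N1+N3)/N1 with N1 = 20, N3 = 44 gives 16/5; |achieved − target| = 0 ≤ 4/125 ✓

N1=20 N2=12 achieved=16/5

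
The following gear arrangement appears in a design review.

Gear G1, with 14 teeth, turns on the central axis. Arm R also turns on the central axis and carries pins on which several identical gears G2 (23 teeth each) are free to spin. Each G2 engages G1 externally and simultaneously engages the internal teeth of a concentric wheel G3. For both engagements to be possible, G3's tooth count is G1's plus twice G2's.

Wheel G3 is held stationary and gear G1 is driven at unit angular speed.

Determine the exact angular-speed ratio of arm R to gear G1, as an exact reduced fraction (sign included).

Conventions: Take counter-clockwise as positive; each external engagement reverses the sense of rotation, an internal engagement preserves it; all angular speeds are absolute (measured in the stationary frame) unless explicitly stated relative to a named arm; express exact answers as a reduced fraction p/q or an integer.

planetary set (14T centre, 23T on arm, 60T internal) — Willis relation
ring teeth: 14 + 2·23 = 60
14(ω_sun−ω_arm) = −60(ω_ring−ω_arm),  ω_ring = 0, ω_sun = 1
14(1−ω_arm) = −60(0−ω_arm)  ⇒  74·ω_arm = 14  ⇒  ω_arm = 7/37
ω_out/ω_in = 7/37

7/37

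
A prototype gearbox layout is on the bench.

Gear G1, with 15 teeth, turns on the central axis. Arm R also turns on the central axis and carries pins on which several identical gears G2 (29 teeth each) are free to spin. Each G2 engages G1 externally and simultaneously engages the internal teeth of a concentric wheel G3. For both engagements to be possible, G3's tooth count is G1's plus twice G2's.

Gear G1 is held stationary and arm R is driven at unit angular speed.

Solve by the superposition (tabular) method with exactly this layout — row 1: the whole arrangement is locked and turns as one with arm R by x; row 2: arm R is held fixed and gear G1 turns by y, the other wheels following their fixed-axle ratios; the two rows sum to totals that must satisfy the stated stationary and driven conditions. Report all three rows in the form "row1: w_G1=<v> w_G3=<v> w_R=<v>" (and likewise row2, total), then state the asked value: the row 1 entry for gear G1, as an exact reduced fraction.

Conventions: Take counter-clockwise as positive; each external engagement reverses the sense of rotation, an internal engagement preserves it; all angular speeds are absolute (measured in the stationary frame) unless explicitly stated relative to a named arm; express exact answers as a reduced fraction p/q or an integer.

row1: w_G1=1 w_G3=1 w_R=1
row2: w_G1=-1 w_G3=15/73 w_R=0
total: w_G1=0 w_G3=88/73 w_R=1
asked value: 1

topology: planetary set — G1 15T / G2 29T / G3 73T, arm = carrier (Willis)
row 1: whole set turns with the arm by x
row 2 — arm fixed, fixed-axis ratios: sun y, ring −(15/73)·y, arm 0
boundary: total ω_sun = x + y = 0 and total ω_arm = x = 1  ⇒  y = -1, x = 1
row 2 ring = −(15/73)·(-1) = 15/73
totals (row 1 + row 2): sun 1 + (-1) = 0, ring 1 + 15/73 = 88/73, arm 1 + 0 = 1
asked cell (row1, sun) = 1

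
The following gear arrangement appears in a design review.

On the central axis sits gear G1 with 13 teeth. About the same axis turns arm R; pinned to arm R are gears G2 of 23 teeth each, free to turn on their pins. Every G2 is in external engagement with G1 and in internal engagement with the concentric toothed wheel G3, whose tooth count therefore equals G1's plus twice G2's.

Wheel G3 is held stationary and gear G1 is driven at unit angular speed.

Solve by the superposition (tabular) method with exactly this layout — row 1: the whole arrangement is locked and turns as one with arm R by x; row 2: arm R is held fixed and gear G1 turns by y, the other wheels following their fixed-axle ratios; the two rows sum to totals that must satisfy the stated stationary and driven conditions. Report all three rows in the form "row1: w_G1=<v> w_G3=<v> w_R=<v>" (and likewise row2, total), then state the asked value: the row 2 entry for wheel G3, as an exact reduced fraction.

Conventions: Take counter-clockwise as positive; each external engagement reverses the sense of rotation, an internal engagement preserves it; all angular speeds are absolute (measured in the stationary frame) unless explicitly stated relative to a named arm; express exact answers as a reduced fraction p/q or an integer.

row1: w_G1=13/72 w_G3=13/72 w_R=13/72
row2: w_G1=59/72 w_G3=-13/72 w_R=0
total: w_G1=1 w_G3=0 w_R=13/72
asked value: -13/72

topology: planetary set — G1 13T / G2 23T / G3 59T, arm = carrier (Willis)
row 1: whole set turns with the arm by x
row 2 (arm held, sun turns y): ω_ring = −(13/59)·y, ω_arm = 0
boundary: total ω_ring = x − (13/59)·y = 0 and total ω_sun = x + y = 1  ⇒  y = 59/72, x = 13/72
row 2 ring = −(13/59)·59/72 = -13/72
totals (row 1 + row 2): sun 13/72 + 59/72 = 1, ring 13/72 + (-13/72) = 0, arm 13/72 + 0 = 13/72
asked cell (row2, ring) = -13/72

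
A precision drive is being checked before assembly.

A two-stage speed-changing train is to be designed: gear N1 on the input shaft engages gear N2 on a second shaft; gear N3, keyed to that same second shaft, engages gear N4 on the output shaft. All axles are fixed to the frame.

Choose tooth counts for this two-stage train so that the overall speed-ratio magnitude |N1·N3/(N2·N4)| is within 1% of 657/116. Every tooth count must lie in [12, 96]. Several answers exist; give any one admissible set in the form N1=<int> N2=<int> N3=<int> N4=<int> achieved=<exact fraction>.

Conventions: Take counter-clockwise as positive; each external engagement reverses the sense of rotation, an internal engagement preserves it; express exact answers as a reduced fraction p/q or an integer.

design class (target 657/116): fixed-axis compound train
target = 657/116 in lowest terms: an exact hit needs N1·N3 = k·657 and N2·N4 = k·116 for one integer k, every count in [12, 96]; additionally prefer no 1:1 stage (N1 ≠ N2, N3 ≠ N4)
k = 1…2: no 1:1-free in-range split of k·657 and k·116 into factor pairs; take k = 3
k = 3: N1·N3 = 1971 = 27·73, N2·N4 = 348 = 12·29
achieved = 27·73/(12·29) = 657/116; |achieved − target| = 0 ≤ 657/11600 ✓

N1=27 N2=12 N3=73 N4=29 achieved=657/116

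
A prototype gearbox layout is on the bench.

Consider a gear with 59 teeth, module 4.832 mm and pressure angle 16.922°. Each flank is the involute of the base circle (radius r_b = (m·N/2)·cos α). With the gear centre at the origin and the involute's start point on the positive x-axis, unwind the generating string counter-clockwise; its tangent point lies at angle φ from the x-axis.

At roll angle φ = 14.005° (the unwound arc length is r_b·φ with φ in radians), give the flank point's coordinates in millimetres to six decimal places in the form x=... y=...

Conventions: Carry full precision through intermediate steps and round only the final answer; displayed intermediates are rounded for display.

topology: single-mesh involute geometry — m = 4.832, N = 59
pitch radius r_p = m·N/2 = 4.832·59/2 = 142.544000
base radius r_b = r_p·cos α = 142.544000·cos 16.922° = 136.372114
roll angle φ = 14.005° = 0.24443336 rad
x = r_b·(cos φ + φ·sin φ) = 140.385422
y = r_b·(sin φ − φ·cos φ) = 0.659916

x=140.385422 y=0.659916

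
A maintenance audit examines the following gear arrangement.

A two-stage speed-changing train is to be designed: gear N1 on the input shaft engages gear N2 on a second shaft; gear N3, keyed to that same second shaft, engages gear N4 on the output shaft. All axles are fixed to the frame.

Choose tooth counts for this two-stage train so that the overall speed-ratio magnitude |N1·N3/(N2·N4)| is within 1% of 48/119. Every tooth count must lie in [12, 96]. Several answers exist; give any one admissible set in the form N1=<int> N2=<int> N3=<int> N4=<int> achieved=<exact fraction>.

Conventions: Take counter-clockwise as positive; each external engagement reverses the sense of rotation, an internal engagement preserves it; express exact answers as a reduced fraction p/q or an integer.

topology: fixed-axis compound train — 2 stages, target 48/119
target = 48/119 in lowest terms: an exact hit needs N1·N3 = k·48 and N2·N4 = k·119 for one integer k, every count in [12, 96]; additionally prefer no 1:1 stage (N1 ≠ N2, N3 ≠ N4)
k = 1…2: no 1:1-free in-range split of k·48 and k·119 into factor pairs; take k = 3
k = 3: N1·N3 = 144 = 12·12, N2·N4 = 357 = 17·21
achieved = 12·12/(17·21) = 48/119; |achieved − target| = 0 ≤ 12/2975 ✓

N1=12 N2=17 N3=12 N4=21 achieved=48/119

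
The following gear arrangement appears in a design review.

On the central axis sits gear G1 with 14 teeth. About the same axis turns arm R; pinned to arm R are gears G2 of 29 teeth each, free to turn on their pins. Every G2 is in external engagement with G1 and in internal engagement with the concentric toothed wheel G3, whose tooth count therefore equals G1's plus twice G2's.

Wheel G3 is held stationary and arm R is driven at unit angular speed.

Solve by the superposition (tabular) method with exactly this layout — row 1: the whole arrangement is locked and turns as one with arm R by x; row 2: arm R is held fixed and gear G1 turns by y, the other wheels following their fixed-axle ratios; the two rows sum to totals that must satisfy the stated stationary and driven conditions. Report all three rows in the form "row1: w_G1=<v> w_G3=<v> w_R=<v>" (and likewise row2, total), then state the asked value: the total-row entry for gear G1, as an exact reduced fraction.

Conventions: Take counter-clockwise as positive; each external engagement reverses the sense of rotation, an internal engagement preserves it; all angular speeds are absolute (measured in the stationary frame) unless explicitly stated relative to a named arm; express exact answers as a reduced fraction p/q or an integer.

row1: w_G1=1 w_G3=1 w_R=1
row2: w_G1=36/7 w_G3=-1 w_R=0
total: w_G1=43/7 w_G3=0 w_R=1
asked value: 43/7

topology: planetary set — G1 14T / G2 29T / G3 72T, arm = carrier (Willis)
row 1 (train locked, turned with arm): all members turn x
row 2 (arm held, sun turns y): ω_ring = −(14/72)·y, ω_arm = 0
boundary: total ω_ring = x − (14/72)·y = 0 and total ω_arm = x = 1  ⇒  y = 36/7, x = 1
row 2 ring = −(14/72)·36/7 = -1
totals (row 1 + row 2): sun 1 + 36/7 = 43/7, ring 1 + (-1) = 0, arm 1 + 0 = 1
asked cell (total, sun) = 43/7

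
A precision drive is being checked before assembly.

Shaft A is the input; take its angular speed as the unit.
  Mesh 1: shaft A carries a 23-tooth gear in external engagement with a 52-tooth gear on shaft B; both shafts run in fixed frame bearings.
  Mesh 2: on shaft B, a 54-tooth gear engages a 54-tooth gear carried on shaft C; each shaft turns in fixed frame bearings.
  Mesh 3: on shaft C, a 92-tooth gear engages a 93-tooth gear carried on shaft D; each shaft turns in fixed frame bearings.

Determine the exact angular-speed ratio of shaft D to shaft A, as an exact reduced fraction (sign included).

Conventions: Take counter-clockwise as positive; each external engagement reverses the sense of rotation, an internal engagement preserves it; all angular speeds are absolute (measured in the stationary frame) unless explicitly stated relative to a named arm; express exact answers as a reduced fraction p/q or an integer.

class = fixed-axis compound train [3 meshes; 3 ratios multiply, 3 sense flips]
mesh 1 [23T→52T]: running ratio 23/52, sense −
mesh 2 [54T→54T]: running ratio 23/52, sense +
mesh 3 [92T→93T]: running ratio 529/1209, sense −
ω_out/ω_in = -529/1209

-529/1209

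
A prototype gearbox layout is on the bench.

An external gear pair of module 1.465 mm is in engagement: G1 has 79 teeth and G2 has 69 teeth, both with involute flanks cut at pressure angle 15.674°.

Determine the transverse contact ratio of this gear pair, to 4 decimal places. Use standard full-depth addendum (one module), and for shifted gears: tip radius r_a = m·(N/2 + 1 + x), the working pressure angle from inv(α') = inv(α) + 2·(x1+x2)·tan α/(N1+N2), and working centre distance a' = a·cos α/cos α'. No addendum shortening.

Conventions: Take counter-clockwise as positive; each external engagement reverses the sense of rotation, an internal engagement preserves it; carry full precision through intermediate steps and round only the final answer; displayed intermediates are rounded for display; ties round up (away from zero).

2.1347

single-mesh involute tooth geometry (79T engaging 69T at module 1.465)
base radii: r_b1 = 55.715665, r_b2 = 48.663049
tip radii: r_a1 = 59.332500, r_a2 = 52.007500
no profile shift: α' = α, a' = a
action lengths: √(r_a1²−r_b1²) = 20.398781, √(r_a2²−r_b2²) = 18.349052
base pitch p_b = π·m·cos α = 4.431289
CR = (20.398781 + 18.349052 − 108.410000·sin 15.67400°)/4.431289 = 2.134684
contact ratio ≈ 2.1347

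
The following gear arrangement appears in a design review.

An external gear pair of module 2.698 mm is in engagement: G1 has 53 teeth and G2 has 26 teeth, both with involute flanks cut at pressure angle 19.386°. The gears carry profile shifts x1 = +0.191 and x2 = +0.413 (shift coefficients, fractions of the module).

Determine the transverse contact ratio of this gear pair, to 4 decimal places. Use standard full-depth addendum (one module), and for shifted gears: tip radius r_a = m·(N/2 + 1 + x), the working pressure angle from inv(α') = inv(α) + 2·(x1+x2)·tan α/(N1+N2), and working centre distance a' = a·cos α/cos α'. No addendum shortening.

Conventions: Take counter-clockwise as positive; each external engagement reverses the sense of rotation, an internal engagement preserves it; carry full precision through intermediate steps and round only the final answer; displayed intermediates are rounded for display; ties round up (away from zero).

single-mesh involute tooth geometry (53T engaging 26T at module 2.698)
base radii: r_b1 = 67.443391, r_b2 = 33.085437
tip radii: r_a1 = 74.710318, r_a2 = 38.886274
inv(α') = inv(19.386°) + 2·(+0.191+0.413)·tan α/(53+26) = 0.01891210  ⇒  α' = 21.59093°
a' = a·cos α / cos α' = 106.5710·cos 19.386°/cos 21.59093° = 108.114728
action lengths: √(r_a1²−r_b1²) = 32.140638, √(r_a2²−r_b2²) = 20.432723
base pitch p_b = π·m·cos α = 7.995459
CR = (32.140638 + 20.432723 − 108.114728·sin 21.59093°)/7.995459 = 1.599606
contact ratio ≈ 1.5996

1.5996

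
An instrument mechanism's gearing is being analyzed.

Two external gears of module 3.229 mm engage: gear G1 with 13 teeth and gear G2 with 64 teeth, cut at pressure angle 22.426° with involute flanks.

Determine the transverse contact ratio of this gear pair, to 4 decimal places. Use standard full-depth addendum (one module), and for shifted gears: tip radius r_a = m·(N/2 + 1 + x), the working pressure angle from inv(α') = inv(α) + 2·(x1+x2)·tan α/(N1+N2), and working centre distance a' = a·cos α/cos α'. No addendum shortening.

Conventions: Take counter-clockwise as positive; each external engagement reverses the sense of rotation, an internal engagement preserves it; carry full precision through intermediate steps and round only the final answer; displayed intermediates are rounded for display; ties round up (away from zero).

1.5258

topology: single-mesh involute geometry — m = 3.229, 13T/64T pair
base radii: r_b1 = 19.401203, r_b2 = 95.513615
tip radii: r_a1 = 24.217500, r_a2 = 106.557000
no profile shift: α' = α, a' = a
action lengths: √(r_a1²−r_b1²) = 14.494158, √(r_a2²−r_b2²) = 47.239217
base pitch p_b = π·m·cos α = 9.377027
CR = (14.494158 + 47.239217 − 124.316500·sin 22.42600°)/9.377027 = 1.525845
contact ratio ≈ 1.5258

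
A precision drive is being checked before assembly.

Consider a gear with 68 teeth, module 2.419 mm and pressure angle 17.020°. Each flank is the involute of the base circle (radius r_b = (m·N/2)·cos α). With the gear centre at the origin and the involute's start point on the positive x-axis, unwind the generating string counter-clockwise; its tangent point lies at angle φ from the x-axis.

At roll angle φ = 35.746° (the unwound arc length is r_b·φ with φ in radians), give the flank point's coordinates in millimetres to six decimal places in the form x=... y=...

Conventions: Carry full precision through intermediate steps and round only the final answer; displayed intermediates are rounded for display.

topology: single-mesh involute geometry — m = 2.419, N = 68
pitch radius r_p = m·N/2 = 2.419·68/2 = 82.246000
base radius r_b = r_p·cos α = 82.246000·cos 17.020° = 78.643842
roll angle φ = 35.746° = 0.62388539 rad
x = r_b·(cos φ + φ·sin φ) = 92.491785
y = r_b·(sin φ − φ·cos φ) = 6.121511

x=92.491785 y=6.121511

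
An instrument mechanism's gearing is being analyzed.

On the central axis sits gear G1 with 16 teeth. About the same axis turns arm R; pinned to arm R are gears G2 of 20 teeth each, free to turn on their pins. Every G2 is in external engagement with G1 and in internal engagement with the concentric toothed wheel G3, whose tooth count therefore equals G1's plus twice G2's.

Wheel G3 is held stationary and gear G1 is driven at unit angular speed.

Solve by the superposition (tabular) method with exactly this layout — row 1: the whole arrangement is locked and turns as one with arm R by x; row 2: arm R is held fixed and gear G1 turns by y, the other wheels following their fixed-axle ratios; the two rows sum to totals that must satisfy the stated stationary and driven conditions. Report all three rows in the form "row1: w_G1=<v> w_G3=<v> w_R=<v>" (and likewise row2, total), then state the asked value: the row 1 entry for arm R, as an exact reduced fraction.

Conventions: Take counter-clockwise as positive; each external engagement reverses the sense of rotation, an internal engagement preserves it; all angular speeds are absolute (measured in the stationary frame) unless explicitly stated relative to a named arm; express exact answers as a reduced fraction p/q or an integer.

planetary set (16T centre, 20T on arm, 56T internal) — Willis relation
row 1 — lock + rotate with arm: ω_sun = ω_ring = ω_arm = x
row 2 (arm held, sun turns y): ω_ring = −(16/56)·y, ω_arm = 0
boundary: total ω_ring = x − (16/56)·y = 0 and total ω_sun = x + y = 1  ⇒  y = 7/9, x = 2/9
row 2 ring = −(16/56)·7/9 = -2/9
totals (row 1 + row 2): sun 2/9 + 7/9 = 1, ring 2/9 + (-2/9) = 0, arm 2/9 + 0 = 2/9
asked cell (row1, arm) = 2/9

row1: w_G1=2/9 w_G3=2/9 w_R=2/9
row2: w_G1=7/9 w_G3=-2/9 w_R=0
total: w_G1=1 w_G3=0 w_R=2/9
asked value: 2/9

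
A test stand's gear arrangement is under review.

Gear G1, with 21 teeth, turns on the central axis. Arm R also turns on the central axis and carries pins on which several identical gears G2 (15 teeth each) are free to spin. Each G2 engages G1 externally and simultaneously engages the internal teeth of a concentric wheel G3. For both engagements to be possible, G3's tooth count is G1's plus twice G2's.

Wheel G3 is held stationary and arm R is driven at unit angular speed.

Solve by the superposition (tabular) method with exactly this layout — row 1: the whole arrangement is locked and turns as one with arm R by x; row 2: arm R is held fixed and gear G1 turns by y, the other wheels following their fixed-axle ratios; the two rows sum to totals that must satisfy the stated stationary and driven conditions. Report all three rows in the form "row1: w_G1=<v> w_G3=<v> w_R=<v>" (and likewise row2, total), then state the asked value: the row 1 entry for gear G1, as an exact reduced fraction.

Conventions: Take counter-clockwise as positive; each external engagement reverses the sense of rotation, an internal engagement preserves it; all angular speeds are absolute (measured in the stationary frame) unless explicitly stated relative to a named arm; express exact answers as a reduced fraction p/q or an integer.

planetary set (21T centre, 15T on arm, 51T internal) — Willis relation
row 1 (train locked, turned with arm): all members turn x
row 2 — arm fixed, fixed-axis ratios: sun y, ring −(21/51)·y, arm 0
boundary: total ω_ring = x − (21/51)·y = 0 and total ω_arm = x = 1  ⇒  y = 17/7, x = 1
row 2 ring = −(21/51)·17/7 = -1
totals (row 1 + row 2): sun 1 + 17/7 = 24/7, ring 1 + (-1) = 0, arm 1 + 0 = 1
asked cell (row1, sun) = 1

row1: w_G1=1 w_G3=1 w_R=1
row2: w_G1=17/7 w_G3=-1 w_R=0
total: w_G1=24/7 w_G3=0 w_R=1
asked value: 1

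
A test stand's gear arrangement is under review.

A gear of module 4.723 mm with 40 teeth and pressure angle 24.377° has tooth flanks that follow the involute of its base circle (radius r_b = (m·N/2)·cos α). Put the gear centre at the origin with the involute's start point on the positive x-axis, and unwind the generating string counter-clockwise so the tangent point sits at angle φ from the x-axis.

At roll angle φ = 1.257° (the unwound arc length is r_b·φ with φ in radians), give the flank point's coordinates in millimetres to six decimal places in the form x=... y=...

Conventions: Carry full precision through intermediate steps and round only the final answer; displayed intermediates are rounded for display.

x=86.059539 y=0.000303

recognized (one wheel, involute flank): single-mesh tooth geometry, m = 4.723, N = 40
pitch radius r_p = m·N/2 = 4.723·40/2 = 94.460000
base radius r_b = r_p·cos α = 94.460000·cos 24.377° = 86.038836
roll angle φ = 1.257° = 0.02193879 rad
x = r_b·(cos φ + φ·sin φ) = 86.059539
y = r_b·(sin φ − φ·cos φ) = 0.000303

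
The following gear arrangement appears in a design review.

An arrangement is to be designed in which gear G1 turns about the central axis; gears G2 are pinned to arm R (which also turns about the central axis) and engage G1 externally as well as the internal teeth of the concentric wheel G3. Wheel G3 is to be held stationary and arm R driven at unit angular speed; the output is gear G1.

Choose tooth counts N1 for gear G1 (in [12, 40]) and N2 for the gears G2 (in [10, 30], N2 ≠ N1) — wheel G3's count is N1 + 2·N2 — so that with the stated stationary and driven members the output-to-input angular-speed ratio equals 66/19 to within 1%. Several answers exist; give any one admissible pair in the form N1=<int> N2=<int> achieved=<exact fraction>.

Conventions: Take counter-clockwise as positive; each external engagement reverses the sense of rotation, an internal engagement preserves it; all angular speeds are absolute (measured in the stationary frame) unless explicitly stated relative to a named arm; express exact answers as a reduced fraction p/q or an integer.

N1=19 N2=14 achieved=66/19

topology: planetary set — design target 66/19, arm = carrier (Willis)
Willis with ω_ring = 0: ω_sun/ω_arm = (N1+N3)/N1; set equal to 66/19  ⇒  N3/N1 = 66/19 − 1 = 47/19
N3 = N1 + 2·N2  ⇒  N2/N1 = (N3/N1 − 1)/2 = (47/19 − 1)/2 = 14/19
smallest multiple with N1 ≥ 12 and N2 ≥ 10: k = 1  ⇒  N1 = 1·19 = 19, N2 = 1·14 = 14 (N1 ≤ 40, N2 ≤ 30, N2 ≠ N1 ✓), N3 = 19 + 2·14 = 47
check: (N1+N3)/N1 with N1 = 19, N3 = 47 gives 66/19; |achieved − target| = 0 ≤ 33/950 ✓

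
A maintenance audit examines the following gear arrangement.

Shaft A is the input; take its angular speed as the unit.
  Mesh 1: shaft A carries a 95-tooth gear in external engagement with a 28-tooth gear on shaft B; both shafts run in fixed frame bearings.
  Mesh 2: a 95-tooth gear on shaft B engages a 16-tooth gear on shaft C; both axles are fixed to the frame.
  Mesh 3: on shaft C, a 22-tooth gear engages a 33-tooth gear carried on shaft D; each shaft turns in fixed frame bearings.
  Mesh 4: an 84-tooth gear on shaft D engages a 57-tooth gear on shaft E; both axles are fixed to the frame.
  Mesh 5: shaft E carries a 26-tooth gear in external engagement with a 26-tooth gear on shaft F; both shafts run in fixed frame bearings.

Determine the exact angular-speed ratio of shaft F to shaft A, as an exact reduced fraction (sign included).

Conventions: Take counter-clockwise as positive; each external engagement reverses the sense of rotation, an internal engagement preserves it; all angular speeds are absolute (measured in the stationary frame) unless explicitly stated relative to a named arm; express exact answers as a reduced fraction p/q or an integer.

class = fixed-axis compound train [5 meshes; 5 ratios multiply, 5 sense flips]
mesh 1 [95T→28T]: running ratio 95/28, sense −
mesh 2 [95T→16T]: running ratio 9025/448, sense +
mesh 3 [22T→33T]: running ratio 9025/672, sense −
mesh 4 [84T→57T]: running ratio 475/24, sense +
mesh 5 [26T→26T]: running ratio 475/24, sense −
ω_out/ω_in = -475/24

-475/24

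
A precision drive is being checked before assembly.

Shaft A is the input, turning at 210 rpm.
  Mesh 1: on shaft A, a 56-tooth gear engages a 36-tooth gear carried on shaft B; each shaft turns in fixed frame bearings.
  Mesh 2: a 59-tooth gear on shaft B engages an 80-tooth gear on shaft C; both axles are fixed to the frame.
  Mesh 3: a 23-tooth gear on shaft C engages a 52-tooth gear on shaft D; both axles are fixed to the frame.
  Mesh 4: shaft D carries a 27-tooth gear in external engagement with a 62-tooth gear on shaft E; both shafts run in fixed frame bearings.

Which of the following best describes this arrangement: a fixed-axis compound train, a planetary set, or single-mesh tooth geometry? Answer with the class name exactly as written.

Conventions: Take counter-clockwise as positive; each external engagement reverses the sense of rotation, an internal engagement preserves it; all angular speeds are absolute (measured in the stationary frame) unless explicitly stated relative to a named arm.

topology: fixed-axis compound train — 4 meshes, A→E
classification: fixed-axis compound train

fixed-axis compound train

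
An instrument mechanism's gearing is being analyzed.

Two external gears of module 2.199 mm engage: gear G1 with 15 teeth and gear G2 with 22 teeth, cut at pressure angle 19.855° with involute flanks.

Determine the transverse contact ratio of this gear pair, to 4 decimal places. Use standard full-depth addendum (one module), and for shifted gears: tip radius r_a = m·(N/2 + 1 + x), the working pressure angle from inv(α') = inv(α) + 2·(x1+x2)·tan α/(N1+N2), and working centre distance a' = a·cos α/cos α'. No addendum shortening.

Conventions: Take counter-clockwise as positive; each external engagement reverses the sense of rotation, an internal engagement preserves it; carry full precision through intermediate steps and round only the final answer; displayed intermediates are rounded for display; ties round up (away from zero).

1.5358

topology: single-mesh involute geometry — m = 2.199, 15T/22T pair
base radii: r_b1 = 15.512106, r_b2 = 22.751089
tip radii: r_a1 = 18.691500, r_a2 = 26.388000
no profile shift: α' = α, a' = a
action lengths: √(r_a1²−r_b1²) = 10.428170, √(r_a2²−r_b2²) = 13.368414
base pitch p_b = π·m·cos α = 6.497696
CR = (10.428170 + 13.368414 − 40.681500·sin 19.85500°)/6.497696 = 1.535849
contact ratio ≈ 1.5358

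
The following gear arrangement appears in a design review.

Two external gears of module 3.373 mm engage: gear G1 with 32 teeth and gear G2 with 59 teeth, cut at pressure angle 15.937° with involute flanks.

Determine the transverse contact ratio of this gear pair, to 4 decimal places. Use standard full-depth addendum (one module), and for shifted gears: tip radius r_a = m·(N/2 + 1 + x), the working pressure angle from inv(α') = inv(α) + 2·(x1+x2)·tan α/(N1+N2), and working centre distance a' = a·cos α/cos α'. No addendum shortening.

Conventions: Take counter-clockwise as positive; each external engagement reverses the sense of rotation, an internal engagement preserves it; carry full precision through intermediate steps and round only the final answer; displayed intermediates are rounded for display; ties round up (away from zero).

topology: single-mesh involute geometry — m = 3.373, 32T/59T pair
base radii: r_b1 = 51.893696, r_b2 = 95.679003
tip radii: r_a1 = 57.341000, r_a2 = 102.876500
no profile shift: α' = α, a' = a
action lengths: √(r_a1²−r_b1²) = 24.393330, √(r_a2²−r_b2²) = 37.803474
base pitch p_b = π·m·cos α = 10.189303
CR = (24.393330 + 37.803474 − 153.471500·sin 15.93700°)/10.189303 = 1.968394
contact ratio ≈ 1.9684

1.9684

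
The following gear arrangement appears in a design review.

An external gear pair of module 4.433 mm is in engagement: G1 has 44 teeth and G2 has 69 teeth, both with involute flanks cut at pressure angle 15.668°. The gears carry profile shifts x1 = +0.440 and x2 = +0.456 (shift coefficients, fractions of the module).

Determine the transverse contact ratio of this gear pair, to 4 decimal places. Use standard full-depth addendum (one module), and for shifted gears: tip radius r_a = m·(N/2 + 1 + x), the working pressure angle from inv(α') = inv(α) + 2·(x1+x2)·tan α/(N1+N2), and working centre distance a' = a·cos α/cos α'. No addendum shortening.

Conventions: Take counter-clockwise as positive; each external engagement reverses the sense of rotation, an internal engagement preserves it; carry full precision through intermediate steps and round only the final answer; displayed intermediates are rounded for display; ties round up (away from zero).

1.8924

topology: single-mesh involute geometry — m = 4.433, 44T/69T pair
base radii: r_b1 = 93.902200, r_b2 = 147.255723
tip radii: r_a1 = 103.909520, r_a2 = 159.392948
inv(α') = inv(15.668°) + 2·(+0.440+0.456)·tan α/(44+69) = 0.01147464  ⇒  α' = 18.37900°
a' = a·cos α / cos α' = 250.4645·cos 15.668°/cos 18.37900° = 254.120181
action lengths: √(r_a1²−r_b1²) = 44.492305, √(r_a2²−r_b2²) = 61.007082
base pitch p_b = π·m·cos α = 13.409203
CR = (44.492305 + 61.007082 − 254.120181·sin 18.37900°)/13.409203 = 1.892354
contact ratio ≈ 1.8924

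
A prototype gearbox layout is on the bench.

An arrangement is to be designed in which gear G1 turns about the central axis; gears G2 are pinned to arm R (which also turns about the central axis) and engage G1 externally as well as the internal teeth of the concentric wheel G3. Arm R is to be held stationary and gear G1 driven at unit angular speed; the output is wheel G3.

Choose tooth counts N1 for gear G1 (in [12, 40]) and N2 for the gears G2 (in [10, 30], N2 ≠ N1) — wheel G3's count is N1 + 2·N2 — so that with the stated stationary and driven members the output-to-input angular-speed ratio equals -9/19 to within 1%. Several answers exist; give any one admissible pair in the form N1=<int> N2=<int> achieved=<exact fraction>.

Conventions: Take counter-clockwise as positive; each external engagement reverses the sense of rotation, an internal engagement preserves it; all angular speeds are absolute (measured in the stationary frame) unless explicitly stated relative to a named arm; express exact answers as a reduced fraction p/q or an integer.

N1=18 N2=10 achieved=-9/19

planetary set to be sized for -9/19 (Willis relation)
Willis with ω_arm = 0: ω_ring/ω_sun = −N1/N3; set equal to -9/19  ⇒  N3/N1 = −1/(-9/19) = 19/9
N3 = N1 + 2·N2  ⇒  N2/N1 = (N3/N1 − 1)/2 = (19/9 − 1)/2 = 5/9
smallest multiple with N1 ≥ 12 and N2 ≥ 10: k = 2  ⇒  N1 = 2·9 = 18, N2 = 2·5 = 10 (N1 ≤ 40, N2 ≤ 30, N2 ≠ N1 ✓), N3 = 18 + 2·10 = 38
check: −N1/N3 with N1 = 18, N3 = 38 gives -9/19; |achieved − target| = 0 ≤ 9/1900 ✓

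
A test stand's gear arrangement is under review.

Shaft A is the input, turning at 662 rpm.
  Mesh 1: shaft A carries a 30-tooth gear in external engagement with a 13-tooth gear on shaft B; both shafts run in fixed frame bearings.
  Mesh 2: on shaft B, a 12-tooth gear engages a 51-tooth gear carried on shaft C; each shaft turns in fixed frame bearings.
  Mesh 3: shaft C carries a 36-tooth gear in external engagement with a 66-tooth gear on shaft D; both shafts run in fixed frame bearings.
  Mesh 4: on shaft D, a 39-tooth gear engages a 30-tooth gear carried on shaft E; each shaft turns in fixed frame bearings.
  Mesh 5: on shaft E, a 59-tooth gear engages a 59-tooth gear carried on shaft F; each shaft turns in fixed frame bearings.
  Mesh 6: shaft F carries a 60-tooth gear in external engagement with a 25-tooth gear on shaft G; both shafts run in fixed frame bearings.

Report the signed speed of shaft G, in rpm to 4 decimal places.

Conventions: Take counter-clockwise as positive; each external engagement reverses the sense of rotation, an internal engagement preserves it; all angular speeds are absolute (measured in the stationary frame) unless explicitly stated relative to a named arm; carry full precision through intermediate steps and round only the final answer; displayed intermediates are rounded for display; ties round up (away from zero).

+611.7305 rpm

topology: fixed-axis compound train — 6 meshes, A→G
mesh 1 [30T→13T]: ω = 662.0000×30/13 = 1527.6923 rpm, sense flips to −
mesh 2 [12T→51T]: ω = 1527.6923×12/51 = 359.4570 rpm, sense flips to +
mesh 3 [36T→66T]: ω = 359.4570×36/66 = 196.0675 rpm, sense flips to −
mesh 4 [39T→30T]: ω = 196.0675×39/30 = 254.8877 rpm, sense flips to +
mesh 5 [59T→59T]: ω = 254.8877×59/59 = 254.8877 rpm, sense flips to −
mesh 6 [60T→25T]: ω = 254.8877×60/25 = 611.7305 rpm, sense flips to +
signed output speed = +611.7305 rpm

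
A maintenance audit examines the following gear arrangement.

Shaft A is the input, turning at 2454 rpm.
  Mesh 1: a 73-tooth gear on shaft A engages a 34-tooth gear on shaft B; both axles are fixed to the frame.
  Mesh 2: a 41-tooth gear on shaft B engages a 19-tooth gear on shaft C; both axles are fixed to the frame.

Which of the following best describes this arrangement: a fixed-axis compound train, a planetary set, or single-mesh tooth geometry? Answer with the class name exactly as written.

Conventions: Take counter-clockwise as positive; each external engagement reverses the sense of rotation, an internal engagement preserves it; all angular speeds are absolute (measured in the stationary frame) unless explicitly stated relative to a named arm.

fixed-axis compound train

recognized (3 fixed axles, 2 meshes): fixed-axis compound train
classification: fixed-axis compound train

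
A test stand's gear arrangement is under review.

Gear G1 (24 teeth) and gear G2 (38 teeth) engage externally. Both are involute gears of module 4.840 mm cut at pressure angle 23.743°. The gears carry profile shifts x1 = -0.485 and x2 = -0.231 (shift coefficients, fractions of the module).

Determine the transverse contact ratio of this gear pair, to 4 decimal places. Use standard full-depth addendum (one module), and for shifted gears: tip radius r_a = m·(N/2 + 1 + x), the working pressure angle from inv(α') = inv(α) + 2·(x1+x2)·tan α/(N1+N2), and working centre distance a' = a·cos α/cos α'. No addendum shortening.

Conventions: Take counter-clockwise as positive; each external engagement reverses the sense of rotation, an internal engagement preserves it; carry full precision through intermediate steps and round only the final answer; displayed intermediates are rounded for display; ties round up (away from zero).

class = single-mesh tooth geometry [involute pair 24T × 38T, m = 4.840]
base radii: r_b1 = 53.164148, r_b2 = 84.176568
tip radii: r_a1 = 60.572600, r_a2 = 95.681960
inv(α') = inv(23.743°) + 2·(-0.485-0.231)·tan α/(24+38) = 0.01531173  ⇒  α' = 20.17452°
a' = a·cos α / cos α' = 150.0400·cos 23.743°/cos 20.17452° = 146.317828
action lengths: √(r_a1²−r_b1²) = 29.027801, √(r_a2²−r_b2²) = 45.490031
base pitch p_b = π·m·cos α = 13.918341
CR = (29.027801 + 45.490031 − 146.317828·sin 20.17452°)/13.918341 = 1.728340
contact ratio ≈ 1.7283

1.7283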